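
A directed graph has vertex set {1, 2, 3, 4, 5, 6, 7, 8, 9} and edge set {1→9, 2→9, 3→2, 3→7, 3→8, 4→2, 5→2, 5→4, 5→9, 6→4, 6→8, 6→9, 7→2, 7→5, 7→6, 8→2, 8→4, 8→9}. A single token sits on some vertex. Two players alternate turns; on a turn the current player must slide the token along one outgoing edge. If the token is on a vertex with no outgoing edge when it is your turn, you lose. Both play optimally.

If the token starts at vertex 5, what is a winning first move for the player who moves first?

Move to 4.

Work bottom-up. With no move the player to move loses. Otherwise the position is W if at least one move leads to an L position for the opponent, and L if every move leads to a W.
Every edge goes from a vertex to one that appears earlier in the order 9, 2, 4, 8, 5, 6, 1, 7, 3, so processing vertices in that order labels each vertex after all of its successors.
9: no outgoing edge → L
2: →9(L), so W
4: →2(W) only, which is W, so L
8: →4(L), so W
5: →4(L), so W
6: →4(L), so W
1: →9(L), so W
7: →6(W), 5(W), 2(W) — all W, so L
3: →7(L), so W
From 5, the L positions reachable in one move are: 4, 9. Any move reaching one of these is winning.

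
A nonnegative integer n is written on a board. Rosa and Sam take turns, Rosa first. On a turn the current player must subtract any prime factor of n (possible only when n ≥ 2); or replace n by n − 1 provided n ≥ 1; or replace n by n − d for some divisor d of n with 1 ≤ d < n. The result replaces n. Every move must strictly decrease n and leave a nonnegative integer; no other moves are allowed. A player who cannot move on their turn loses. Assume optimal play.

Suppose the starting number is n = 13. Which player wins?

Rosa wins.

Classify positions by backward induction: terminal positions (no move available) are L. From any other position, the mover wins iff some move reaches an L.
n=0: no move → L
n=1: →0(L), so W
n=2: →0(L), so W
n=3: →0(L), so W
n=4: →2(W), 3(W) — all W, so L
n=5: →0(L), so W
n=6: →4(L), so W
n=7: →0(L), so W
n=8: →4(L), so W
n=9: →6(W), 8(W) — all W, so L
n=10: →9(L), so W
n=11: →0(L), so W
n=12: →9(L), so W
n=13: →0(L), so W
From 13 Rosa can move to 0, reaching an L position.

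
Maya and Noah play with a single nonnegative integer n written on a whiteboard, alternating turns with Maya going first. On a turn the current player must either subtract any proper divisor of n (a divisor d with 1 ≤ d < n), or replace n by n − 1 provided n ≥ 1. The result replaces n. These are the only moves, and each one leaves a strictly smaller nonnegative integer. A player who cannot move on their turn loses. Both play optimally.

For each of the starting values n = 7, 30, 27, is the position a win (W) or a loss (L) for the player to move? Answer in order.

7: L, 30: W, 27: L

Label each position W (a win for the player to move) or L (a loss). A position with no legal move is L; any other position is W exactly when some move reaches an L, and L when every move reaches a W.
n=0: no move → L
n=1: can move to 0, which is L ⇒ W
n=2: the only move is to 1(W), a W ⇒ L
n=3: can move to 2, which is L ⇒ W
n=4: can move to 2, which is L ⇒ W
n=5: the only move is to 4(W), a W ⇒ L
n=6: can move to 5, which is L ⇒ W
n=7: the only move is to 6(W), a W ⇒ L
n=8: can move to 7, which is L ⇒ W
n=9: moves to 6(W), 8(W); every one is W ⇒ L
n=10: can move to 5, which is L ⇒ W
n=11: the only move is to 10(W), a W ⇒ L
n=12: can move to 9, which is L ⇒ W
n=13: the only move is to 12(W), a W ⇒ L
n=14: can move to 7, which is L ⇒ W
n=15: moves to 10(W), 12(W), 14(W); every one is W ⇒ L
n=16: can move to 15, which is L ⇒ W
n=17: the only move is to 16(W), a W ⇒ L
n=18: can move to 9, which is L ⇒ W
n=19: the only move is to 18(W), a W ⇒ L
n=20: can move to 15, which is L ⇒ W
n=21: moves to 14(W), 18(W), 20(W); every one is W ⇒ L
n=22: can move to 11, which is L ⇒ W
n=23: the only move is to 22(W), a W ⇒ L
n=24: can move to 21, which is L ⇒ W
n=25: moves to 20(W), 24(W); every one is W ⇒ L
n=26: can move to 13, which is L ⇒ W
n=27: moves to 18(W), 24(W), 26(W); every one is W ⇒ L
n=28: can move to 21, which is L ⇒ W
n=29: the only move is to 28(W), a W ⇒ L
n=30: can move to 15, which is L ⇒ W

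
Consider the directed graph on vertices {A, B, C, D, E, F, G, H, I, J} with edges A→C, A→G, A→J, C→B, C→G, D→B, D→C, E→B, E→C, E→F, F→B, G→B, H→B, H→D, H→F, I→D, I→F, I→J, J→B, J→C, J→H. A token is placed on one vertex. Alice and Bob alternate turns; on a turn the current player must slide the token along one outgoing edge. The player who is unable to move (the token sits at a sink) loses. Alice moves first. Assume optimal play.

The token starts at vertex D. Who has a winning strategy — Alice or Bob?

Compute win/loss labels from the base case upward. A position with no move is L. Any other position is W if it can reach an L in one move, else L.
Every edge goes from a vertex to one that appears earlier in the order B, G, C, F, E, D, H, J, A, I, so processing vertices in that order labels each vertex after all of its successors.
B: no outgoing edge → L
G: can move to B, which is L ⇒ W
C: can move to B, which is L ⇒ W
F: can move to B, which is L ⇒ W
E: can move to B, which is L ⇒ W
D: can move to B, which is L ⇒ W
H: can move to B, which is L ⇒ W
J: can move to B, which is L ⇒ W
A: moves to J(W), C(W), G(W); every one is W ⇒ L
I: moves to J(W), D(W), F(W); every one is W ⇒ L
The starting position D is W: Alice should move to B, handing over an L position.

Alice wins.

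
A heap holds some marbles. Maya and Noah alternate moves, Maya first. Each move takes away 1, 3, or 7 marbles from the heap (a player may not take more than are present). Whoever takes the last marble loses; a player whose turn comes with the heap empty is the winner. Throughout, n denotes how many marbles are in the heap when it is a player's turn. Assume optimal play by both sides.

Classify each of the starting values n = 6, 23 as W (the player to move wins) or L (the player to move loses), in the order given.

6: W, 23: L

Build the W/L table. Terminal = W. A non-terminal position is W if it has a move to some L; otherwise it is L.
n=0: no move; the opponent has just taken the last marble and therefore loses → W
n=1: only reaches 0(W), which is W → L
n=2: reaches L-position 1 → W
n=3: only reaches 2(W), 0(W), all W → L
n=4: reaches L-position 3 → W
n=5: only reaches 4(W), 2(W), all W → L
n=6: reaches L-position 5 → W
n=7: only reaches 6(W), 4(W), 0(W), all W → L
n=8: reaches L-position 7 → W
n=9: only reaches 8(W), 6(W), 2(W), all W → L
n=10: reaches L-position 9 → W
n=11: only reaches 10(W), 8(W), 4(W), all W → L
n=12: reaches L-position 11 → W
n=13: only reaches 12(W), 10(W), 6(W), all W → L
n=14: reaches L-position 13 → W
n=15: only reaches 14(W), 12(W), 8(W), all W → L
n=16: reaches L-position 15 → W
n=17: only reaches 16(W), 14(W), 10(W), all W → L
n=18: reaches L-position 17 → W
n=19: only reaches 18(W), 16(W), 12(W), all W → L
n=20: reaches L-position 19 → W
n=21: only reaches 20(W), 18(W), 14(W), all W → L
n=22: reaches L-position 21 → W
n=23: only reaches 22(W), 20(W), 16(W), all W → L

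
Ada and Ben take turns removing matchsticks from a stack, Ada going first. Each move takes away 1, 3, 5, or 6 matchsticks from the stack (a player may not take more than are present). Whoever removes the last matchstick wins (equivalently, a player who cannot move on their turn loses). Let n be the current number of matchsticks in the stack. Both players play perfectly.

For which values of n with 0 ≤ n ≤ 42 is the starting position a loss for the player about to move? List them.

Work bottom-up. With no move the player to move loses. Otherwise the position is W if at least one move leads to an L position for the opponent, and L if every move leads to a W.
n=0: no move → L
n=1: can move to 0, which is L ⇒ W
n=2: the only move is to 1(W), a W ⇒ L
n=3: can move to 2, which is L ⇒ W
n=4: moves to 3(W), 1(W); every one is W ⇒ L
n=5: can move to 4, which is L ⇒ W
n=6: can move to 0, which is L ⇒ W
n=7: can move to 4, which is L ⇒ W
n=8: can move to 2, which is L ⇒ W
n=9: can move to 4, which is L ⇒ W
n=10: can move to 4, which is L ⇒ W
n=11: moves to 10(W), 8(W), 6(W), 5(W); every one is W ⇒ L
n=12: can move to 11, which is L ⇒ W
n=13: moves to 12(W), 10(W), 8(W), 7(W); every one is W ⇒ L
n=14: can move to 13, which is L ⇒ W
n=15: moves to 14(W), 12(W), 10(W), 9(W); every one is W ⇒ L
n=16: can move to 15, which is L ⇒ W
n=17: can move to 11, which is L ⇒ W
n=18: can move to 15, which is L ⇒ W
n=19: can move to 13, which is L ⇒ W
n=20: can move to 15, which is L ⇒ W
n=21: can move to 15, which is L ⇒ W
n=22: moves to 21(W), 19(W), 17(W), 16(W); every one is W ⇒ L
n=23: can move to 22, which is L ⇒ W
n=24: moves to 23(W), 21(W), 19(W), 18(W); every one is W ⇒ L
n=25: can move to 24, which is L ⇒ W
n=26: moves to 25(W), 23(W), 21(W), 20(W); every one is W ⇒ L
n=27: can move to 26, which is L ⇒ W
n=28: can move to 22, which is L ⇒ W
n=29: can move to 26, which is L ⇒ W
n=30: can move to 24, which is L ⇒ W
n=31: can move to 26, which is L ⇒ W
n=32: can move to 26, which is L ⇒ W
n=33: moves to 32(W), 30(W), 28(W), 27(W); every one is W ⇒ L
n=34: can move to 33, which is L ⇒ W
n=35: moves to 34(W), 32(W), 30(W), 29(W); every one is W ⇒ L
n=36: can move to 35, which is L ⇒ W
n=37: moves to 36(W), 34(W), 32(W), 31(W); every one is W ⇒ L
n=38: can move to 37, which is L ⇒ W
n=39: can move to 33, which is L ⇒ W
n=40: can move to 37, which is L ⇒ W
n=41: can move to 35, which is L ⇒ W
n=42: can move to 37, which is L ⇒ W
The losing starting values of n are exactly the entries labelled L in this table (12 of them).

0, 2, 4, 11, 13, 15, 22, 24, 26, 33, 35, 37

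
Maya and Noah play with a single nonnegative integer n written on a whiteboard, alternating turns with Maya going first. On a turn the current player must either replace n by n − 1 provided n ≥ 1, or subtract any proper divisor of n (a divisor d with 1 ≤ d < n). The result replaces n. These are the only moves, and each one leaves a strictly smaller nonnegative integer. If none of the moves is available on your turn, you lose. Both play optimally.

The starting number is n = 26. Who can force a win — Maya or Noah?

Build the W/L table. Terminal = L. A non-terminal position is W if it has a move to some L; otherwise it is L.
n=0: no move → L
n=1: W (go to 0, an L position)
n=2: L (sole option 1(W) is W)
n=3: W (go to 2, an L position)
n=4: W (go to 2, an L position)
n=5: L (sole option 4(W) is W)
n=6: W (go to 5, an L position)
n=7: L (sole option 6(W) is W)
n=8: W (go to 7, an L position)
n=9: L (options 6(W), 8(W) are all W)
n=10: W (go to 5, an L position)
n=11: L (sole option 10(W) is W)
n=12: W (go to 9, an L position)
n=13: L (sole option 12(W) is W)
n=14: W (go to 7, an L position)
n=15: L (options 10(W), 12(W), 14(W) are all W)
n=16: W (go to 15, an L position)
n=17: L (sole option 16(W) is W)
n=18: W (go to 9, an L position)
n=19: L (sole option 18(W) is W)
n=20: W (go to 15, an L position)
n=21: L (options 14(W), 18(W), 20(W) are all W)
n=22: W (go to 11, an L position)
n=23: L (sole option 22(W) is W)
n=24: W (go to 21, an L position)
n=25: L (options 20(W), 24(W) are all W)
n=26: W (go to 13, an L position)
The starting position 26 is W: Maya should move to 13, handing over an L position.

Maya wins.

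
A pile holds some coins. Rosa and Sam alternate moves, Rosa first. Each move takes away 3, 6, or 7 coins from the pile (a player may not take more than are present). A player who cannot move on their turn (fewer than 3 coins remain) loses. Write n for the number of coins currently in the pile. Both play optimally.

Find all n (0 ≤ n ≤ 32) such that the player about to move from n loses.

0, 1, 2, 10, 11, 12, 20, 21, 22, 30, 31, 32

Compute win/loss labels from the base case upward. A position with no move is L. Any other position is W if it can reach an L in one move, else L.
n=0: no move → L
n=1: no move → L
n=2: no move → L
n=3: →0(L), so W
n=4: →1(L), so W
n=5: →2(L), so W
n=6: →0(L), so W
n=7: →1(L), so W
n=8: →2(L), so W
n=9: →2(L), so W
n=10: →7(W), 4(W), 3(W) — all W, so L
n=11: →8(W), 5(W), 4(W) — all W, so L
n=12: →9(W), 6(W), 5(W) — all W, so L
n=13: →10(L), so W
n=14: →11(L), so W
n=15: →12(L), so W
n=16: →10(L), so W
n=17: →11(L), so W
n=18: →12(L), so W
n=19: →12(L), so W
n=20: →17(W), 14(W), 13(W) — all W, so L
n=21: →18(W), 15(W), 14(W) — all W, so L
n=22: →19(W), 16(W), 15(W) — all W, so L
n=23: →20(L), so W
n=24: →21(L), so W
n=25: →22(L), so W
n=26: →20(L), so W
n=27: →21(L), so W
n=28: →22(L), so W
n=29: →22(L), so W
n=30: →27(W), 24(W), 23(W) — all W, so L
n=31: →28(W), 25(W), 24(W) — all W, so L
n=32: →29(W), 26(W), 25(W) — all W, so L
The losing starting values of n are exactly the entries labelled L in this table (12 of them).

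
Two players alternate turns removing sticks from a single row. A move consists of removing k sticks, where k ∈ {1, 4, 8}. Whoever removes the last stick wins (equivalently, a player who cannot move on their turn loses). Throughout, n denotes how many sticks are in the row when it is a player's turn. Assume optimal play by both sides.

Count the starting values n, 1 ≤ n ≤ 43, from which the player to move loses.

15

Label each position W (a win for the player to move) or L (a loss). A position with no legal move is L; any other position is W exactly when some move reaches an L, and L when every move reaches a W.
n=0: no move → L
n=1: can move to 0, which is L ⇒ W
n=2: the only move is to 1(W), a W ⇒ L
n=3: can move to 2, which is L ⇒ W
n=4: can move to 0, which is L ⇒ W
n=5: moves to 4(W), 1(W); every one is W ⇒ L
n=6: can move to 5, which is L ⇒ W
n=7: moves to 6(W), 3(W); every one is W ⇒ L
n=8: can move to 7, which is L ⇒ W
n=9: can move to 5, which is L ⇒ W
n=10: can move to 2, which is L ⇒ W
n=11: can move to 7, which is L ⇒ W
n=12: moves to 11(W), 8(W), 4(W); every one is W ⇒ L
n=13: can move to 12, which is L ⇒ W
n=14: moves to 13(W), 10(W), 6(W); every one is W ⇒ L
n=15: can move to 14, which is L ⇒ W
n=16: can move to 12, which is L ⇒ W
n=17: moves to 16(W), 13(W), 9(W); every one is W ⇒ L
n=18: can move to 17, which is L ⇒ W
n=19: moves to 18(W), 15(W), 11(W); every one is W ⇒ L
n=20: can move to 19, which is L ⇒ W
n=21: can move to 17, which is L ⇒ W
n=22: can move to 14, which is L ⇒ W
n=23: can move to 19, which is L ⇒ W
n=24: moves to 23(W), 20(W), 16(W); every one is W ⇒ L
n=25: can move to 24, which is L ⇒ W
n=26: moves to 25(W), 22(W), 18(W); every one is W ⇒ L
n=27: can move to 26, which is L ⇒ W
n=28: can move to 24, which is L ⇒ W
n=29: moves to 28(W), 25(W), 21(W); every one is W ⇒ L
n=30: can move to 29, which is L ⇒ W
n=31: moves to 30(W), 27(W), 23(W); every one is W ⇒ L
n=32: can move to 31, which is L ⇒ W
n=33: can move to 29, which is L ⇒ W
n=34: can move to 26, which is L ⇒ W
n=35: can move to 31, which is L ⇒ W
n=36: moves to 35(W), 32(W), 28(W); every one is W ⇒ L
n=37: can move to 36, which is L ⇒ W
n=38: moves to 37(W), 34(W), 30(W); every one is W ⇒ L
n=39: can move to 38, which is L ⇒ W
n=40: can move to 36, which is L ⇒ W
n=41: moves to 40(W), 37(W), 33(W); every one is W ⇒ L
n=42: can move to 41, which is L ⇒ W
n=43: moves to 42(W), 39(W), 35(W); every one is W ⇒ L
L entries with 1 ≤ n ≤ 43 (n=0 is outside the asked range and is not counted): n = 2, 5, 7, 12, 14, 17, 19, 24, 26, 29, 31, 36, 38, 41, 43; that makes 15.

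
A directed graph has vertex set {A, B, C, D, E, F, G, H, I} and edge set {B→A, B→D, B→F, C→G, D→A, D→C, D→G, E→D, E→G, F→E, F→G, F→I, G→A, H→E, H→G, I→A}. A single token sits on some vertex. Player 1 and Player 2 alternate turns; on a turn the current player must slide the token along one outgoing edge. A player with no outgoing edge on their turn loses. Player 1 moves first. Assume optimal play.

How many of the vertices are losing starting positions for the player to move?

3

Compute win/loss labels from the base case upward. A position with no move is L. Any other position is W if it can reach an L in one move, else L.
Every edge goes from a vertex to one that appears earlier in the order A, G, C, D, E, H, I, F, B, so processing vertices in that order labels each vertex after all of its successors.
A: no outgoing edge → L
G: reaches L-position A → W
C: only reaches G(W), which is W → L
D: reaches L-position C → W
E: only reaches D(W), G(W), all W → L
H: reaches L-position E → W
I: reaches L-position A → W
F: reaches L-position E → W
B: reaches L-position A → W
The L vertices are A, C, E; that is 3 in all.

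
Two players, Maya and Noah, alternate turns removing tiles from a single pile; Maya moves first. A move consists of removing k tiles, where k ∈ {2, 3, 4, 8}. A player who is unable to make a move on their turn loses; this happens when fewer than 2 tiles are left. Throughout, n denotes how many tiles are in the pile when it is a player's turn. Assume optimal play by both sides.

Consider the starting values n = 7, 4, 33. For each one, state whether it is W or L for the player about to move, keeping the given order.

7: L, 4: W, 33: W

Classify positions by backward induction: terminal positions (no move available) are L. From any other position, the mover wins iff some move reaches an L.
n=0: no move → L
n=1: no move → L
n=2: can move to 0, which is L ⇒ W
n=3: can move to 1, which is L ⇒ W
n=4: can move to 1, which is L ⇒ W
n=5: can move to 1, which is L ⇒ W
n=6: moves to 4(W), 3(W), 2(W); every one is W ⇒ L
n=7: moves to 5(W), 4(W), 3(W); every one is W ⇒ L
n=8: can move to 6, which is L ⇒ W
n=9: can move to 7, which is L ⇒ W
n=10: can move to 7, which is L ⇒ W
n=11: can move to 7, which is L ⇒ W
n=12: moves to 10(W), 9(W), 8(W), 4(W); every one is W ⇒ L
n=13: moves to 11(W), 10(W), 9(W), 5(W); every one is W ⇒ L
n=14: can move to 12, which is L ⇒ W
n=15: can move to 13, which is L ⇒ W
n=16: can move to 13, which is L ⇒ W
n=17: can move to 13, which is L ⇒ W
n=18: moves to 16(W), 15(W), 14(W), 10(W); every one is W ⇒ L
n=19: moves to 17(W), 16(W), 15(W), 11(W); every one is W ⇒ L
n=20: can move to 18, which is L ⇒ W
n=21: can move to 19, which is L ⇒ W
n=22: can move to 19, which is L ⇒ W
n=23: can move to 19, which is L ⇒ W
n=24: moves to 22(W), 21(W), 20(W), 16(W); every one is W ⇒ L
n=25: moves to 23(W), 22(W), 21(W), 17(W); every one is W ⇒ L
n=26: can move to 24, which is L ⇒ W
n=27: can move to 25, which is L ⇒ W
n=28: can move to 25, which is L ⇒ W
n=29: can move to 25, which is L ⇒ W
n=30: moves to 28(W), 27(W), 26(W), 22(W); every one is W ⇒ L
n=31: moves to 29(W), 28(W), 27(W), 23(W); every one is W ⇒ L
n=32: can move to 30, which is L ⇒ W
n=33: can move to 31, which is L ⇒ W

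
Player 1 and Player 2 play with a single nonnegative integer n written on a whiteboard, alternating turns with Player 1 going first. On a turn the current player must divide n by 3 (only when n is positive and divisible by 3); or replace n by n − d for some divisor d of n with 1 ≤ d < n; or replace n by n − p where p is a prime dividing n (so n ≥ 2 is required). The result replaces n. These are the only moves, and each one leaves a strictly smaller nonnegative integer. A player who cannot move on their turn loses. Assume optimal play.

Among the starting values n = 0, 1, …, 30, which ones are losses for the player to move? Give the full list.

0, 1, 4, 9, 14, 20, 26

Work bottom-up. With no move the player to move loses. Otherwise the position is W if at least one move leads to an L position for the opponent, and L if every move leads to a W.
n=0: no move → L
n=1: no move → L
n=2: W (go to 0, an L position)
n=3: W (go to 0, an L position)
n=4: L (options 2(W), 3(W) are all W)
n=5: W (go to 0, an L position)
n=6: W (go to 4, an L position)
n=7: W (go to 0, an L position)
n=8: W (go to 4, an L position)
n=9: L (options 3(W), 6(W), 8(W) are all W)
n=10: W (go to 9, an L position)
n=11: W (go to 0, an L position)
n=12: W (go to 4, an L position)
n=13: W (go to 0, an L position)
n=14: L (options 7(W), 12(W), 13(W) are all W)
n=15: W (go to 14, an L position)
n=16: W (go to 14, an L position)
n=17: W (go to 0, an L position)
n=18: W (go to 9, an L position)
n=19: W (go to 0, an L position)
n=20: L (options 10(W), 15(W), 16(W), 18(W), 19(W) are all W)
n=21: W (go to 14, an L position)
n=22: W (go to 20, an L position)
n=23: W (go to 0, an L position)
n=24: W (go to 20, an L position)
n=25: W (go to 20, an L position)
n=26: L (options 13(W), 24(W), 25(W) are all W)
n=27: W (go to 9, an L position)
n=28: W (go to 14, an L position)
n=29: W (go to 0, an L position)
n=30: W (go to 20, an L position)
Reading off the rows marked L gives the requested list; there are 7 such values of n.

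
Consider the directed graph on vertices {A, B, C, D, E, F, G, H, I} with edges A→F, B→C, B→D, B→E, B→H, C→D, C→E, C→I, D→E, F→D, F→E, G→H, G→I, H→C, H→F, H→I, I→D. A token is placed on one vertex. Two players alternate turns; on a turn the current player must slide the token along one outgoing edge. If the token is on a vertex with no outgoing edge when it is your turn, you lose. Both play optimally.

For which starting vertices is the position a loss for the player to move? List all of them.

A, E, I

Label each position W (a win for the player to move) or L (a loss). A position with no legal move is L; any other position is W exactly when some move reaches an L, and L when every move reaches a W.
Every edge goes from a vertex to one that appears earlier in the order E, D, I, F, C, H, B, A, G, so processing vertices in that order labels each vertex after all of its successors.
E: no outgoing edge → L
D: W (go to E, an L position)
I: L (sole option D(W) is W)
F: W (go to E, an L position)
C: W (go to I, an L position)
H: W (go to I, an L position)
B: W (go to E, an L position)
A: L (sole option F(W) is W)
G: W (go to I, an L position)
Reading off the rows marked L gives the requested list; there are 3 such vertices.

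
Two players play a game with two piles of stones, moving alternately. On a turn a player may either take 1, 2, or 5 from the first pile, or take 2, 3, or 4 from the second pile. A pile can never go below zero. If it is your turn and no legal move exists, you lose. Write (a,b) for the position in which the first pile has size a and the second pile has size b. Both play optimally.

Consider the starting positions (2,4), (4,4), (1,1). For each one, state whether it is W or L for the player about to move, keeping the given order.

(2,4): L, (4,4): W, (1,1): W

Use the standard recursion: the mover loses at a terminal position; elsewhere, the mover wins exactly when some move hands the opponent an L position.
No move ever increases a pile, so every position that can arise here has a ≤ 4 and b ≤ 4; it is enough to label the cells with 0 ≤ a ≤ 4 and 0 ≤ b ≤ 4.
Every move lowers a or b (never raises either), so fill the grid row by row in increasing a, and left to right within a row: each cell's successors are then already labelled.
      b=0  b=1  b=2  b=3  b=4
a=0:    L    L    W    W    W
a=1:    W    W    L    L    W
a=2:    W    W    W    W    L
a=3:    L    L    W    W    W
a=4:    W    W    L    L    W
Cells with no legal move (terminal, hence L): (0,0), (0,1).
The remaining L cells, each justified by listing all of its moves:
(1,2): moves to (0,2)(W), (1,0)(W); every one is W ⇒ L
(1,3): moves to (0,3)(W), (1,1)(W), (1,0)(W); every one is W ⇒ L
(2,4): moves to (1,4)(W), (0,4)(W), (2,2)(W), (2,1)(W), (2,0)(W); every one is W ⇒ L
(3,0): moves to (2,0)(W), (1,0)(W); every one is W ⇒ L
(3,1): moves to (2,1)(W), (1,1)(W); every one is W ⇒ L
(4,2): moves to (3,2)(W), (2,2)(W), (4,0)(W); every one is W ⇒ L
(4,3): moves to (3,3)(W), (2,3)(W), (4,1)(W), (4,0)(W); every one is W ⇒ L
Every other cell has at least one move into one of the L cells above, so it is W.
(2,4): one of the L cells justified above, so L
(4,4): the move to (2,4) reaches an L cell, so W
(1,1): the move to (0,1) reaches an L cell, so W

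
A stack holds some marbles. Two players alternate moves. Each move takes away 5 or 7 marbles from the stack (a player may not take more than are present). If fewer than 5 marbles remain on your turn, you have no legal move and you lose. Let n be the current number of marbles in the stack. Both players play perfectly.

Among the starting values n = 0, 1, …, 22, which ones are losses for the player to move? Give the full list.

Positions with no move are L. A position that does have a move is losing for the player to move precisely when every available move leads to a winning position for the opponent. Fill in the labels:
n=0: no move → L
n=1: no move → L
n=2: no move → L
n=3: no move → L
n=4: no move → L
n=5: →0(L), so W
n=6: →1(L), so W
n=7: →2(L), so W
n=8: →3(L), so W
n=9: →4(L), so W
n=10: →3(L), so W
n=11: →4(L), so W
n=12: →7(W), 5(W) — all W, so L
n=13: →8(W), 6(W) — all W, so L
n=14: →9(W), 7(W) — all W, so L
n=15: →10(W), 8(W) — all W, so L
n=16: →11(W), 9(W) — all W, so L
n=17: →12(L), so W
n=18: →13(L), so W
n=19: →14(L), so W
n=20: →15(L), so W
n=21: →16(L), so W
n=22: →15(L), so W
Reading off the rows marked L gives the requested list; there are 10 such values of n.

0, 1, 2, 3, 4, 12, 13, 14, 15, 16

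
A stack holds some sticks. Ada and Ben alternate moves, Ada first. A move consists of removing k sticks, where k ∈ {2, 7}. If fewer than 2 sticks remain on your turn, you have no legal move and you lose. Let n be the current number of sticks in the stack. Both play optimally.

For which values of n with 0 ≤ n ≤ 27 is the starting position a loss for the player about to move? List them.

Positions with no move are L. A position that does have a move is losing for the player to move precisely when every available move leads to a winning position for the opponent. Fill in the labels:
n=0: no move → L
n=1: no move → L
n=2: W (go to 0, an L position)
n=3: W (go to 1, an L position)
n=4: L (sole option 2(W) is W)
n=5: L (sole option 3(W) is W)
n=6: W (go to 4, an L position)
n=7: W (go to 5, an L position)
n=8: W (go to 1, an L position)
n=9: L (options 7(W), 2(W) are all W)
n=10: L (options 8(W), 3(W) are all W)
n=11: W (go to 9, an L position)
n=12: W (go to 10, an L position)
n=13: L (options 11(W), 6(W) are all W)
n=14: L (options 12(W), 7(W) are all W)
n=15: W (go to 13, an L position)
n=16: W (go to 14, an L position)
n=17: W (go to 10, an L position)
n=18: L (options 16(W), 11(W) are all W)
n=19: L (options 17(W), 12(W) are all W)
n=20: W (go to 18, an L position)
n=21: W (go to 19, an L position)
n=22: L (options 20(W), 15(W) are all W)
n=23: L (options 21(W), 16(W) are all W)
n=24: W (go to 22, an L position)
n=25: W (go to 23, an L position)
n=26: W (go to 19, an L position)
n=27: L (options 25(W), 20(W) are all W)
Reading off the rows marked L gives the requested list; there are 13 such values of n.

0, 1, 4, 5, 9, 10, 13, 14, 18, 19, 22, 23, 27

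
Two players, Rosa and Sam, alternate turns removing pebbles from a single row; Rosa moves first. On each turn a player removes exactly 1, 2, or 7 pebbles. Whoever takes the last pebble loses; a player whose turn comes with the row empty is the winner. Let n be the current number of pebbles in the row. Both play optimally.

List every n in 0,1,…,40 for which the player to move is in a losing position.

Compute win/loss labels from the base case upward. A position with no move is W. Any other position is W if it can reach an L in one move, else L.
n=0: no move; the opponent has just taken the last pebble and therefore loses → W
n=1: →0(W) only, which is W, so L
n=2: →1(L), so W
n=3: →1(L), so W
n=4: →3(W), 2(W) — all W, so L
n=5: →4(L), so W
n=6: →4(L), so W
n=7: →6(W), 5(W), 0(W) — all W, so L
n=8: →7(L), so W
n=9: →7(L), so W
n=10: →9(W), 8(W), 3(W) — all W, so L
n=11: →10(L), so W
n=12: →10(L), so W
n=13: →12(W), 11(W), 6(W) — all W, so L
n=14: →13(L), so W
n=15: →13(L), so W
n=16: →15(W), 14(W), 9(W) — all W, so L
n=17: →16(L), so W
n=18: →16(L), so W
n=19: →18(W), 17(W), 12(W) — all W, so L
n=20: →19(L), so W
n=21: →19(L), so W
n=22: →21(W), 20(W), 15(W) — all W, so L
n=23: →22(L), so W
n=24: →22(L), so W
n=25: →24(W), 23(W), 18(W) — all W, so L
n=26: →25(L), so W
n=27: →25(L), so W
n=28: →27(W), 26(W), 21(W) — all W, so L
n=29: →28(L), so W
n=30: →28(L), so W
n=31: →30(W), 29(W), 24(W) — all W, so L
n=32: →31(L), so W
n=33: →31(L), so W
n=34: →33(W), 32(W), 27(W) — all W, so L
n=35: →34(L), so W
n=36: →34(L), so W
n=37: →36(W), 35(W), 30(W) — all W, so L
n=38: →37(L), so W
n=39: →37(L), so W
n=40: →39(W), 38(W), 33(W) — all W, so L
The losing starting values of n are exactly the entries labelled L in this table (14 of them).

1, 4, 7, 10, 13, 16, 19, 22, 25, 28, 31, 34, 37, 40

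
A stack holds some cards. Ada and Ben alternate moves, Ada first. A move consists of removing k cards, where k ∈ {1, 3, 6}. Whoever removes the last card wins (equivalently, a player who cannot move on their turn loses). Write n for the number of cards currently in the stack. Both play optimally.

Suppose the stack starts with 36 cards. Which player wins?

Ben wins.

Work bottom-up. With no move the player to move loses. Otherwise the position is W if at least one move leads to an L position for the opponent, and L if every move leads to a W.
n=0: no move → L
n=1: →0(L), so W
n=2: →1(W) only, which is W, so L
n=3: →2(L), so W
n=4: →3(W), 1(W) — all W, so L
n=5: →4(L), so W
n=6: →0(L), so W
n=7: →4(L), so W
n=8: →2(L), so W
n=9: →8(W), 6(W), 3(W) — all W, so L
n=10: →9(L), so W
n=11: →10(W), 8(W), 5(W) — all W, so L
n=12: →11(L), so W
n=13: →12(W), 10(W), 7(W) — all W, so L
n=14: →13(L), so W
n=15: →9(L), so W
n=16: →13(L), so W
n=17: →11(L), so W
n=18: →17(W), 15(W), 12(W) — all W, so L
n=19: →18(L), so W
n=20: →19(W), 17(W), 14(W) — all W, so L
n=21: →20(L), so W
n=22: →21(W), 19(W), 16(W) — all W, so L
n=23: →22(L), so W
n=24: →18(L), so W
n=25: →22(L), so W
n=26: →20(L), so W
n=27: →26(W), 24(W), 21(W) — all W, so L
n=28: →27(L), so W
n=29: →28(W), 26(W), 23(W) — all W, so L
n=30: →29(L), so W
n=31: →30(W), 28(W), 25(W) — all W, so L
n=32: →31(L), so W
n=33: →27(L), so W
n=34: →31(L), so W
n=35: →29(L), so W
n=36: →35(W), 33(W), 30(W) — all W, so L
Every move from 36 reaches a W position, so the mover loses.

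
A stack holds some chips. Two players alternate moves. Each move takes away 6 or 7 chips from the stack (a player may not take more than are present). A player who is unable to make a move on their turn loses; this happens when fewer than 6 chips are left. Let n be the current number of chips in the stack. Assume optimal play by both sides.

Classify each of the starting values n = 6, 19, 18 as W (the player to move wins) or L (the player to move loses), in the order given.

Label each position W (a win for the player to move) or L (a loss). A position with no legal move is L; any other position is W exactly when some move reaches an L, and L when every move reaches a W.
n=0: no move → L
n=1: no move → L
n=2: no move → L
n=3: no move → L
n=4: no move → L
n=5: no move → L
n=6: W (go to 0, an L position)
n=7: W (go to 1, an L position)
n=8: W (go to 2, an L position)
n=9: W (go to 3, an L position)
n=10: W (go to 4, an L position)
n=11: W (go to 5, an L position)
n=12: W (go to 5, an L position)
n=13: L (options 7(W), 6(W) are all W)
n=14: L (options 8(W), 7(W) are all W)
n=15: L (options 9(W), 8(W) are all W)
n=16: L (options 10(W), 9(W) are all W)
n=17: L (options 11(W), 10(W) are all W)
n=18: L (options 12(W), 11(W) are all W)
n=19: W (go to 13, an L position)

6: W, 19: W, 18: L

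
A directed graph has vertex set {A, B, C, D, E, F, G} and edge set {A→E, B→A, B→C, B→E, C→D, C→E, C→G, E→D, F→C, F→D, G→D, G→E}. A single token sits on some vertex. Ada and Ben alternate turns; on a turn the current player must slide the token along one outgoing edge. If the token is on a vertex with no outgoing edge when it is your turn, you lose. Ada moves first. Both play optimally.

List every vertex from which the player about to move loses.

A, D

Label each position W (a win for the player to move) or L (a loss). A position with no legal move is L; any other position is W exactly when some move reaches an L, and L when every move reaches a W.
Every edge goes from a vertex to one that appears earlier in the order D, E, G, C, A, B, F, so processing vertices in that order labels each vertex after all of its successors.
D: no outgoing edge → L
E: reaches L-position D → W
G: reaches L-position D → W
C: reaches L-position D → W
A: only reaches E(W), which is W → L
B: reaches L-position A → W
F: reaches L-position D → W
The losing starting vertices are exactly the entries labelled L in this table (2 of them).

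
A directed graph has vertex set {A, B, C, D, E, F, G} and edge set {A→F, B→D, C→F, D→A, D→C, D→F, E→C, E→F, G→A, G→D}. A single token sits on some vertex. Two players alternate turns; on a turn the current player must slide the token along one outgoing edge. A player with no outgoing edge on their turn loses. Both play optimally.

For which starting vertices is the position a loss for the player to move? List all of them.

Positions with no move are L. A position that does have a move is losing for the player to move precisely when every available move leads to a winning position for the opponent. Fill in the labels:
Every edge goes from a vertex to one that appears earlier in the order F, C, A, D, B, G, E, so processing vertices in that order labels each vertex after all of its successors.
F: no outgoing edge → L
C: can move to F, which is L ⇒ W
A: can move to F, which is L ⇒ W
D: can move to F, which is L ⇒ W
B: the only move is to D(W), a W ⇒ L
G: moves to D(W), A(W); every one is W ⇒ L
E: can move to F, which is L ⇒ W
Reading off the rows marked L gives the requested list; there are 3 such vertices.

B, F, G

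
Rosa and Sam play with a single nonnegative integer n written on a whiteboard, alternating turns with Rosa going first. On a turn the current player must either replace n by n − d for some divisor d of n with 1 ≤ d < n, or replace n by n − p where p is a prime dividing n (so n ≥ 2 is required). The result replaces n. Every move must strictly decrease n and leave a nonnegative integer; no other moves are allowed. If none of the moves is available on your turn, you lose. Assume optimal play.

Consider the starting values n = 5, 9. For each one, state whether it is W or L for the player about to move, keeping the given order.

Build the W/L table. Terminal = L. A non-terminal position is W if it has a move to some L; otherwise it is L.
n=0: no move → L
n=1: no move → L
n=2: can move to 0, which is L ⇒ W
n=3: can move to 0, which is L ⇒ W
n=4: moves to 2(W), 3(W); every one is W ⇒ L
n=5: can move to 0, which is L ⇒ W
n=6: can move to 4, which is L ⇒ W
n=7: can move to 0, which is L ⇒ W
n=8: can move to 4, which is L ⇒ W
n=9: moves to 6(W), 8(W); every one is W ⇒ L

5: W, 9: L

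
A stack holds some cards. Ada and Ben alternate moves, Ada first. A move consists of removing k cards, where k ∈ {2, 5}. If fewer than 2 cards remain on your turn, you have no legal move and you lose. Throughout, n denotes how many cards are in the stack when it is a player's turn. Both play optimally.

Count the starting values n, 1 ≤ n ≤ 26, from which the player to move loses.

Build the W/L table. Terminal = L. A non-terminal position is W if it has a move to some L; otherwise it is L.
n=0: no move → L
n=1: no move → L
n=2: W (go to 0, an L position)
n=3: W (go to 1, an L position)
n=4: L (sole option 2(W) is W)
n=5: W (go to 0, an L position)
n=6: W (go to 4, an L position)
n=7: L (options 5(W), 2(W) are all W)
n=8: L (options 6(W), 3(W) are all W)
n=9: W (go to 7, an L position)
n=10: W (go to 8, an L position)
n=11: L (options 9(W), 6(W) are all W)
n=12: W (go to 7, an L position)
n=13: W (go to 11, an L position)
n=14: L (options 12(W), 9(W) are all W)
n=15: L (options 13(W), 10(W) are all W)
n=16: W (go to 14, an L position)
n=17: W (go to 15, an L position)
n=18: L (options 16(W), 13(W) are all W)
n=19: W (go to 14, an L position)
n=20: W (go to 18, an L position)
n=21: L (options 19(W), 16(W) are all W)
n=22: L (options 20(W), 17(W) are all W)
n=23: W (go to 21, an L position)
n=24: W (go to 22, an L position)
n=25: L (options 23(W), 20(W) are all W)
n=26: W (go to 21, an L position)
L entries with 1 ≤ n ≤ 26 (n=0 is outside the asked range and is not counted): n = 1, 4, 7, 8, 11, 14, 15, 18, 21, 22, 25; that makes 11.

11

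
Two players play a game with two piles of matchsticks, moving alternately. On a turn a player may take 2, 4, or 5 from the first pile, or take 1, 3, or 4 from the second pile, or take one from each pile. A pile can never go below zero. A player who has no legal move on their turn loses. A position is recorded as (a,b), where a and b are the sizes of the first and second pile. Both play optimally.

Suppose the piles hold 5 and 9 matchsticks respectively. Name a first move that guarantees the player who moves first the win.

Compute win/loss labels from the base case upward. A position with no move is L. Any other position is W if it can reach an L in one move, else L.
No move ever increases a pile, so every position that can arise here has a ≤ 5 and b ≤ 9; it is enough to label the cells with 0 ≤ a ≤ 5 and 0 ≤ b ≤ 9.
Every move lowers a or b (never raises either), so fill the grid row by row in increasing a, and left to right within a row: each cell's successors are then already labelled.
      b=0  b=1  b=2  b=3  b=4  b=5  b=6  b=7  b=8  b=9
a=0:    L    W    L    W    W    W    W    L    W    L
a=1:    L    W    L    W    W    W    W    L    W    L
a=2:    W    W    W    W    L    W    L    W    W    W
a=3:    W    L    W    L    W    W    W    W    L    W
a=4:    W    L    W    L    W    W    W    W    L    W
a=5:    W    W    W    W    W    L    W    W    W    W
Cells with no legal move (terminal, hence L): (0,0), (1,0).
The remaining L cells, each justified by listing all of its moves:
(0,2): only reaches (0,1)(W), which is W → L
(0,7): only reaches (0,6)(W), (0,4)(W), (0,3)(W), all W → L
(0,9): only reaches (0,8)(W), (0,6)(W), (0,5)(W), all W → L
(1,2): only reaches (1,1)(W), (0,1)(W), all W → L
(1,7): only reaches (1,6)(W), (1,4)(W), (1,3)(W), (0,6)(W), all W → L
(1,9): only reaches (1,8)(W), (1,6)(W), (1,5)(W), (0,8)(W), all W → L
(2,4): only reaches (0,4)(W), (2,3)(W), (2,1)(W), (2,0)(W), (1,3)(W), all W → L
(2,6): only reaches (0,6)(W), (2,5)(W), (2,3)(W), (2,2)(W), (1,5)(W), all W → L
(3,1): only reaches (1,1)(W), (3,0)(W), (2,0)(W), all W → L
(3,3): only reaches (1,3)(W), (3,2)(W), (3,0)(W), (2,2)(W), all W → L
(3,8): only reaches (1,8)(W), (3,7)(W), (3,5)(W), (3,4)(W), (2,7)(W), all W → L
(4,1): only reaches (2,1)(W), (0,1)(W), (4,0)(W), (3,0)(W), all W → L
(4,3): only reaches (2,3)(W), (0,3)(W), (4,2)(W), (4,0)(W), (3,2)(W), all W → L
(4,8): only reaches (2,8)(W), (0,8)(W), (4,7)(W), (4,5)(W), (4,4)(W), (3,7)(W), all W → L
(5,5): only reaches (3,5)(W), (1,5)(W), (0,5)(W), (5,4)(W), (5,2)(W), (5,1)(W), (4,4)(W), all W → L
Every other cell has at least one move into one of the L cells above, so it is W.
From (5,9), the L positions reachable in one move are: (1,9), (0,9), (5,5), (4,8). Any move reaching one of these is winning.

Move to (1,9).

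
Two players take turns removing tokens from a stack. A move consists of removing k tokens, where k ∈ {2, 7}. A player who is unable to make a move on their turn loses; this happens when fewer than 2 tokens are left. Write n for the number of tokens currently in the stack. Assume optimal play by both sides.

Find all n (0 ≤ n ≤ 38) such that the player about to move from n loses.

0, 1, 4, 5, 9, 10, 13, 14, 18, 19, 22, 23, 27, 28, 31, 32, 36, 37

Work bottom-up. With no move the player to move loses. Otherwise the position is W if at least one move leads to an L position for the opponent, and L if every move leads to a W.
n=0: no move → L
n=1: no move → L
n=2: reaches L-position 0 → W
n=3: reaches L-position 1 → W
n=4: only reaches 2(W), which is W → L
n=5: only reaches 3(W), which is W → L
n=6: reaches L-position 4 → W
n=7: reaches L-position 5 → W
n=8: reaches L-position 1 → W
n=9: only reaches 7(W), 2(W), all W → L
n=10: only reaches 8(W), 3(W), all W → L
n=11: reaches L-position 9 → W
n=12: reaches L-position 10 → W
n=13: only reaches 11(W), 6(W), all W → L
n=14: only reaches 12(W), 7(W), all W → L
n=15: reaches L-position 13 → W
n=16: reaches L-position 14 → W
n=17: reaches L-position 10 → W
n=18: only reaches 16(W), 11(W), all W → L
n=19: only reaches 17(W), 12(W), all W → L
n=20: reaches L-position 18 → W
n=21: reaches L-position 19 → W
n=22: only reaches 20(W), 15(W), all W → L
n=23: only reaches 21(W), 16(W), all W → L
n=24: reaches L-position 22 → W
n=25: reaches L-position 23 → W
n=26: reaches L-position 19 → W
n=27: only reaches 25(W), 20(W), all W → L
n=28: only reaches 26(W), 21(W), all W → L
n=29: reaches L-position 27 → W
n=30: reaches L-position 28 → W
n=31: only reaches 29(W), 24(W), all W → L
n=32: only reaches 30(W), 25(W), all W → L
n=33: reaches L-position 31 → W
n=34: reaches L-position 32 → W
n=35: reaches L-position 28 → W
n=36: only reaches 34(W), 29(W), all W → L
n=37: only reaches 35(W), 30(W), all W → L
n=38: reaches L-position 36 → W
Reading off the rows marked L gives the requested list; there are 18 such values of n.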